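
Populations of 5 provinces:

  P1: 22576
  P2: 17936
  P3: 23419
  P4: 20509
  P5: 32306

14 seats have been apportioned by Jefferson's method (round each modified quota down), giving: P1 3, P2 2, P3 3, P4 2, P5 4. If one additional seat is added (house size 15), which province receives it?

P4

Priority for the next seat is population ÷ (current seats + 1).
Priorities: P1 5644.000, P2 5978.667, P3 5854.750, P4 6836.333, P5 6461.200.
Highest priority: P4.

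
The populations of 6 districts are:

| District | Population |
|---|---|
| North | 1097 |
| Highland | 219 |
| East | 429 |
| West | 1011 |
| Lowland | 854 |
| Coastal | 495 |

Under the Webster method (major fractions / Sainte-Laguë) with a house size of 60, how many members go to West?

15

Standard divisor 4105/60 ≈ 68.417; standard quotas: North 16.034, Highland 3.201, East 6.270, West 14.777, Lowland 12.482, Coastal 7.235.
Rounding to the nearest integer gives 16, 3, 6, 15, 12, 7 = 59 seats, so the divisor must be adjusted.
With modified divisor 67: modified quotas North 16.373, Highland 3.269, East 6.403, West 15.090, Lowland 12.746, Coastal 7.388.
Rounding to the nearest integer: North 16, Highland 3, East 6, West 15, Lowland 13, Coastal 7 (total 60).
West receives 15.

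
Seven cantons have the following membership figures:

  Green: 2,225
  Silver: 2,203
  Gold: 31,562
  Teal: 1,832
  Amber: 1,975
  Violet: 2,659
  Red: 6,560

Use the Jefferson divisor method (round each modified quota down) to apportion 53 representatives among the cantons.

Standard divisor 49016/53 ≈ 924.83; standard quotas: Green 2.406, Silver 2.382, Gold 34.127, Teal 1.981, Amber 2.136, Violet 2.875, Red 7.093.
Rounding down gives 2, 2, 34, 1, 2, 2, 7 = 50 seats, so the divisor must be adjusted.
With modified divisor 880: modified quotas Green 2.528, Silver 2.503, Gold 35.866, Teal 2.082, Amber 2.244, Violet 3.022, Red 7.455.
Rounding down: Green 2, Silver 2, Gold 35, Teal 2, Amber 2, Violet 3, Red 7 (total 53).

Green 2, Silver 2, Gold 35, Teal 2, Amber 2, Violet 3, Red 7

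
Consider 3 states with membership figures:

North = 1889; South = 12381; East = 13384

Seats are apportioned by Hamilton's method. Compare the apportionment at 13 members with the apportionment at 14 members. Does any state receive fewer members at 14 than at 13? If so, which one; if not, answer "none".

At 13 seats: North 1, South 6, East 6.
At 14 seats: North 1, South 6, East 7.
No state's allocation decreased.

none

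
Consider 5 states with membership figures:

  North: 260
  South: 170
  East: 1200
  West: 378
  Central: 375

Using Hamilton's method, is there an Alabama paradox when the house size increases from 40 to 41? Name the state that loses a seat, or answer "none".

North

At 40 seats: North 5, South 3, East 20, West 6, Central 6.
At 41 seats: North 4, South 3, East 21, West 7, Central 6.
North drops from 5 to 4.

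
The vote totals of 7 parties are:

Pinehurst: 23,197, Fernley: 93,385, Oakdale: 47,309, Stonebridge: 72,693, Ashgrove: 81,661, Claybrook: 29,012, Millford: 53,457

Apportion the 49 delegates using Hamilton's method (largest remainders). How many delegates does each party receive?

Standard divisor: 400714 ÷ 49 ≈ 8177.837.
Standard quotas: Pinehurst 2.8366, Fernley 11.4193, Oakdale 5.7850, Stonebridge 8.8890, Ashgrove 9.9856, Claybrook 3.5476, Millford 6.5368.
Lower quotas: Pinehurst 2, Fernley 11, Oakdale 5, Stonebridge 8, Ashgrove 9, Claybrook 3, Millford 6 (sum 44, leaving 5 seats).
Remainders in descending order: Ashgrove 0.9856, Stonebridge 0.8890, Pinehurst 0.8366, Oakdale 0.7850, Claybrook 0.5476, Millford 0.5368, Fernley 0.4193.
The surplus seats go to Ashgrove, Stonebridge, Pinehurst, Oakdale, Claybrook.

Pinehurst 3, Fernley 11, Oakdale 6, Stonebridge 9, Ashgrove 10, Claybrook 4, Millford 6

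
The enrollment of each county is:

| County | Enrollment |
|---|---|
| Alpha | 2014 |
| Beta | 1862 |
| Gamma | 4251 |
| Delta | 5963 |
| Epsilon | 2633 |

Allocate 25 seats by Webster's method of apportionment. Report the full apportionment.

Standard divisor 16723/25 ≈ 668.92; standard quotas: Alpha 3.011, Beta 2.784, Gamma 6.355, Delta 8.914, Epsilon 3.936.
Rounding to the nearest integer gives Alpha 3, Beta 3, Gamma 6, Delta 9, Epsilon 4 — total 25, matching the house size, so no adjustment is needed.

Alpha 3, Beta 3, Gamma 6, Delta 9, Epsilon 4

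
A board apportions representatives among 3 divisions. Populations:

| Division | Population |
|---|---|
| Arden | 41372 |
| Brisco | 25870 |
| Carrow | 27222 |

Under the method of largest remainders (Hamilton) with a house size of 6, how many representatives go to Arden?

2

The standard divisor is 94464/6 = 15744.
Standard quotas: Arden 2.6278, Brisco 1.6432, Carrow 1.7290.
Lower quotas: Arden 2, Brisco 1, Carrow 1 (sum 4, leaving 2 seats).
Remainders in descending order: Carrow 0.7290, Brisco 0.6432, Arden 0.6278.
Largest remainders: Carrow, Brisco receive the extra seats.
Arden receives 2.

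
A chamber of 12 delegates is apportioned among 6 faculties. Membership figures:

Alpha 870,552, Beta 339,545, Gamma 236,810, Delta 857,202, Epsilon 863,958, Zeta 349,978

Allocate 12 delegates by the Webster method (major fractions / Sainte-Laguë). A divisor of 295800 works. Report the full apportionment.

With modified divisor 295800: modified quotas Alpha 2.943, Beta 1.148, Gamma 0.801, Delta 2.898, Epsilon 2.921, Zeta 1.183.
Rounding to the nearest integer: Alpha 3, Beta 1, Gamma 1, Delta 3, Epsilon 3, Zeta 1 (total 12).

Alpha=3, Beta=1, Gamma=1, Delta=3, Epsilon=3, Zeta=1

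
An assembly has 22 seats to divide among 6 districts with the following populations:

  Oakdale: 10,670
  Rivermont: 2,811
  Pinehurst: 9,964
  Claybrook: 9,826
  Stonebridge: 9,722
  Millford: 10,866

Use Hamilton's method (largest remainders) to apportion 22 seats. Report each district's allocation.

Total 53859; standard divisor 53859/22 ≈ 2448.136.
Standard quotas: Oakdale 4.3584, Rivermont 1.1482, Pinehurst 4.0700, Claybrook 4.0137, Stonebridge 3.9712, Millford 4.4385.
Lower quotas: Oakdale 4, Rivermont 1, Pinehurst 4, Claybrook 4, Stonebridge 3, Millford 4 (sum 20, leaving 2 seats).
Remainders in descending order: Stonebridge 0.9712, Millford 0.4385, Oakdale 0.3584, Rivermont 0.1482, Pinehurst 0.0700, Claybrook 0.0137.
The surplus seats go to Stonebridge, Millford.

Oakdale: 4, Rivermont: 1, Pinehurst: 4, Claybrook: 4, Stonebridge: 4, Millford: 5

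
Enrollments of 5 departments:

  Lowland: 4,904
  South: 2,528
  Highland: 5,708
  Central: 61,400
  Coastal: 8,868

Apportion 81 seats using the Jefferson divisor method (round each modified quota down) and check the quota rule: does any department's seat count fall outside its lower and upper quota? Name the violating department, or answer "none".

Standard quotas: Lowland 4.762, South 2.455, Highland 5.543, Central 59.627, Coastal 8.612.
Jefferson allocation: Lowland 4, South 2, Highland 5, Central 62, Coastal 8.
Central has quota 59.627 (lower 59, upper 60) but receives 62 — outside the quota interval.

Central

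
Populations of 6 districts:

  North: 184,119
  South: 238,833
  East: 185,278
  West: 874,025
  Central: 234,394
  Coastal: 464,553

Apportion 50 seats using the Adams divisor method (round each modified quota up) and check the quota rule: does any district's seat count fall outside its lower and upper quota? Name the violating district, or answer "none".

Standard quotas: North 4.221, South 5.475, East 4.247, West 20.035, Central 5.373, Coastal 10.649.
Adams allocation: North 4, South 6, East 4, West 19, Central 6, Coastal 11.
West has quota 20.035 (lower 20, upper 21) but receives 19 — outside the quota interval.

West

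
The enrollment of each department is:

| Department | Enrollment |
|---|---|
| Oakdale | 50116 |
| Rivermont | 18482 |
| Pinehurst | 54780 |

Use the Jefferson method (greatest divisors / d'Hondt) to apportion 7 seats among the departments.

Standard divisor 123378/7 ≈ 17625.429; standard quotas: Oakdale 2.843, Rivermont 1.049, Pinehurst 3.108.
Rounding down gives 2, 1, 3 = 6 seats, so the divisor must be adjusted.
With modified divisor 15200: modified quotas Oakdale 3.297, Rivermont 1.216, Pinehurst 3.604.
Rounding down: Oakdale 3, Rivermont 1, Pinehurst 3 (total 7).

Oakdale=3; Rivermont=1; Pinehurst=3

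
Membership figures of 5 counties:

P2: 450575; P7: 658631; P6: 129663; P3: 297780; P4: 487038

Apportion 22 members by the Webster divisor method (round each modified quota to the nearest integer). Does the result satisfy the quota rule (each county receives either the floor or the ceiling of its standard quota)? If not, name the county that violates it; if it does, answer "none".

Standard quotas: P2 4.898, P7 7.160, P6 1.410, P3 3.237, P4 5.295.
Webster allocation: P2 5, P7 7, P6 1, P3 3, P4 6.
Every allocation lies between the lower and upper quota.

none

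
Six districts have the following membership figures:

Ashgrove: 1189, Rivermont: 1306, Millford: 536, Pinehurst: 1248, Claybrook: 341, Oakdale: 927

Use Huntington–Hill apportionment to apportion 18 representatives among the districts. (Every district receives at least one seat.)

Ashgrove 4, Rivermont 4, Millford 2, Pinehurst 4, Claybrook 1, Oakdale 3

With divisor 318: modified quotas Ashgrove 3.739, Rivermont 4.107, Millford 1.686, Pinehurst 3.925, Claybrook 1.072, Oakdale 2.915.
Geometric-mean thresholds: Ashgrove √(3·4)=3.464, Rivermont √(4·5)=4.472, Millford √(1·2)=1.414, Pinehurst √(3·4)=3.464, Claybrook √(1·2)=1.414, Oakdale √(2·3)=2.449.
Each quota rounded against its threshold gives Ashgrove 4, Rivermont 4, Millford 2, Pinehurst 4, Claybrook 1, Oakdale 3 (total 18).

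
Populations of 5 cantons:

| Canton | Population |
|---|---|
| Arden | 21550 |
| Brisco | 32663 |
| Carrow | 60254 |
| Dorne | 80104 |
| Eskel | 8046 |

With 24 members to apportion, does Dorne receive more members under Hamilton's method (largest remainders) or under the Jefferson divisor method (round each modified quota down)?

Hamilton: Arden 3, Brisco 4, Carrow 7, Dorne 9, Eskel 1.
Jefferson: Arden 2, Brisco 4, Carrow 7, Dorne 10, Eskel 1.
Dorne gets 9 under Hamilton and 10 under Jefferson.

Jefferson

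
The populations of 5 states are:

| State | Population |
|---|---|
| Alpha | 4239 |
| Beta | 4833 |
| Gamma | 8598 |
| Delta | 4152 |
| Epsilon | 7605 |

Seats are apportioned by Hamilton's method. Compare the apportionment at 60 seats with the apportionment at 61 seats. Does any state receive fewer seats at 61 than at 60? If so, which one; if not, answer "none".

none

At 60 seats: Alpha 9, Beta 10, Gamma 18, Delta 8, Epsilon 15.
At 61 seats: Alpha 9, Beta 10, Gamma 18, Delta 8, Epsilon 16.
No state's allocation decreased.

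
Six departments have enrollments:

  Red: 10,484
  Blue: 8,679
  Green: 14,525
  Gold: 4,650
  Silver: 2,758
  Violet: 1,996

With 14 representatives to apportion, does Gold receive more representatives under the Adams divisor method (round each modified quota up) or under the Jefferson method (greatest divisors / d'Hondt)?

Adams

Adams: Red 3, Blue 3, Green 4, Gold 2, Silver 1, Violet 1.
Jefferson: Red 4, Blue 3, Green 5, Gold 1, Silver 1, Violet 0.
Gold gets 2 under Adams and 1 under Jefferson.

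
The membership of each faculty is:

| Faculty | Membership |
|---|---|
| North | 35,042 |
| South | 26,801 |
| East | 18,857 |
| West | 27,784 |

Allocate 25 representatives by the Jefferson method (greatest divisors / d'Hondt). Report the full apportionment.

North 8; South 6; East 4; West 7

Standard divisor 108484/25 ≈ 4339.36; standard quotas: North 8.075, South 6.176, East 4.346, West 6.403.
Rounding down gives 8, 6, 4, 6 = 24 seats, so the divisor must be adjusted.
With modified divisor 3930: modified quotas North 8.917, South 6.820, East 4.798, West 7.070.
Rounding down: North 8, South 6, East 4, West 7 (total 25).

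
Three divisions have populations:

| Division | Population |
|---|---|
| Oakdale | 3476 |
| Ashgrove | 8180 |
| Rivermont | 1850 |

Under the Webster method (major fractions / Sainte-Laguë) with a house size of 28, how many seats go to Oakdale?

Standard divisor 13506/28 ≈ 482.357; standard quotas: Oakdale 7.206, Ashgrove 16.958, Rivermont 3.835.
Rounding to the nearest integer gives Oakdale 7, Ashgrove 17, Rivermont 4 — total 28, matching the house size, so no adjustment is needed.
Oakdale receives 7.

7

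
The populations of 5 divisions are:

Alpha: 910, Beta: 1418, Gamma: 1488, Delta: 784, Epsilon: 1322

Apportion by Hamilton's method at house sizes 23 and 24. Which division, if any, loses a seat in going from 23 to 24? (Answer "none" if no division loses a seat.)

none

At 23 seats: Alpha 4, Beta 5, Gamma 6, Delta 3, Epsilon 5.
At 24 seats: Alpha 4, Beta 6, Gamma 6, Delta 3, Epsilon 5.
No division's allocation decreased.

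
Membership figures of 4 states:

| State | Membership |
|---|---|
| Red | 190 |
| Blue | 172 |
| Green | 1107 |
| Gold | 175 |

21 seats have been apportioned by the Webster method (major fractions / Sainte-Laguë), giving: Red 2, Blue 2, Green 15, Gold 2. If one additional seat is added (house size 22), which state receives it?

Priority for the next seat is population ÷ (current seats + 0.5).
Priorities: Red 76.000, Blue 68.800, Green 71.419, Gold 70.000.
Highest priority: Red.

Red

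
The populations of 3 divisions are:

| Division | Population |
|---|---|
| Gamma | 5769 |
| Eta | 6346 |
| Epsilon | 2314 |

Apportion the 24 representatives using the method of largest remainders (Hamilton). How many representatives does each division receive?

The standard divisor is 14429/24 ≈ 601.208.
Standard quotas: Gamma 9.5957, Eta 10.5554, Epsilon 3.8489.
Lower quotas: Gamma 9, Eta 10, Epsilon 3 (sum 22, leaving 2 seats).
Remainders in descending order: Epsilon 0.8489, Gamma 0.5957, Eta 0.5554.
Largest remainders: Epsilon, Gamma receive the extra seats.

Gamma=10, Eta=10, Epsilon=4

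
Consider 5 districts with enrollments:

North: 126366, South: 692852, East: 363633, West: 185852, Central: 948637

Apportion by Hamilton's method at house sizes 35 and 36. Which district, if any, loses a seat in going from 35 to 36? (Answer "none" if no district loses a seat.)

At 35 seats: North 2, South 10, East 6, West 3, Central 14.
At 36 seats: North 2, South 11, East 5, West 3, Central 15.
East drops from 6 to 5.

East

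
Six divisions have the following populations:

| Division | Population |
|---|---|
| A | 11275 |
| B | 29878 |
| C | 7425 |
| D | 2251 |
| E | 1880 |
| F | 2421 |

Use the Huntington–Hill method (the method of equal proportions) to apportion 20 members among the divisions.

With divisor 2940: modified quotas A 3.835, B 10.163, C 2.526, D 0.766, E 0.639, F 0.823.
Geometric-mean thresholds: A √(3·4)=3.464, B √(10·11)=10.488, C √(2·3)=2.449, D (min 1), E (min 1), F (min 1).
Each quota rounded against its threshold gives A 4, B 10, C 3, D 1, E 1, F 1 (total 20).

A 4; B 10; C 3; D 1; E 1; F 1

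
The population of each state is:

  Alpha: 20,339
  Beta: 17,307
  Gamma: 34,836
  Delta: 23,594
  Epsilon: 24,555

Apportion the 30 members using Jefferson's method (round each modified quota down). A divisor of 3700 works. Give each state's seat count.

With modified divisor 3700: modified quotas Alpha 5.497, Beta 4.678, Gamma 9.415, Delta 6.377, Epsilon 6.636.
Rounding down: Alpha 5, Beta 4, Gamma 9, Delta 6, Epsilon 6 (total 30).

Alpha 5, Beta 4, Gamma 9, Delta 6, Epsilon 6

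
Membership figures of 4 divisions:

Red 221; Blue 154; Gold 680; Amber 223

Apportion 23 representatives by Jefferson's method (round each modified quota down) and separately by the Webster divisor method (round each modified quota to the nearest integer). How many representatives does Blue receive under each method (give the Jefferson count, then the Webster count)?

2 and 3

Jefferson: Red 4, Blue 2, Gold 13, Amber 4.
Webster: Red 4, Blue 3, Gold 12, Amber 4.
Blue gets 2 under Jefferson and 3 under Webster.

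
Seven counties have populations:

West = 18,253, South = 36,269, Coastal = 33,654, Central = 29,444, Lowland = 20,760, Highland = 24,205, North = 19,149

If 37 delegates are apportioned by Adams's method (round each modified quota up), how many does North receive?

Standard divisor 181734/37 ≈ 4911.73; standard quotas: West 3.716, South 7.384, Coastal 6.852, Central 5.995, Lowland 4.227, Highland 4.928, North 3.899.
Rounding up gives 4, 8, 7, 6, 5, 5, 4 = 39 seats, so the divisor must be adjusted.
With modified divisor 5400: modified quotas West 3.380, South 6.716, Coastal 6.232, Central 5.453, Lowland 3.844, Highland 4.482, North 3.546.
Rounding up: West 4, South 7, Coastal 7, Central 6, Lowland 4, Highland 5, North 4 (total 37).
North receives 4.

4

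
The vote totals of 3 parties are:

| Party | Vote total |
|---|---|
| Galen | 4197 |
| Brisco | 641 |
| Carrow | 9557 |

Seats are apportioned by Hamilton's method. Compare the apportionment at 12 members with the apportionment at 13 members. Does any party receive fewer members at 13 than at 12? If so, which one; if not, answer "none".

At 12 seats: Galen 3, Brisco 1, Carrow 8.
At 13 seats: Galen 4, Brisco 0, Carrow 9.
Brisco drops from 1 to 0.

Brisco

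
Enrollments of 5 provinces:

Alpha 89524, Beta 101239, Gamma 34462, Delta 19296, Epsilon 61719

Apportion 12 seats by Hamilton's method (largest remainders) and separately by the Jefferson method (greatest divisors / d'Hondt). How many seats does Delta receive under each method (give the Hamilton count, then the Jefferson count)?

1 and 0

Hamilton: Alpha 4, Beta 4, Gamma 1, Delta 1, Epsilon 2.
Jefferson: Alpha 4, Beta 4, Gamma 1, Delta 0, Epsilon 3.
Delta gets 1 under Hamilton and 0 under Jefferson.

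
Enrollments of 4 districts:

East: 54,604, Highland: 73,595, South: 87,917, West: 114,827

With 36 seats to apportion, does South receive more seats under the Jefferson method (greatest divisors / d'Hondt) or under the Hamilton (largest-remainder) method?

Jefferson: East 6, Highland 8, South 9, West 13.
Hamilton: East 6, Highland 8, South 10, West 12.
South gets 9 under Jefferson and 10 under Hamilton.

Hamilton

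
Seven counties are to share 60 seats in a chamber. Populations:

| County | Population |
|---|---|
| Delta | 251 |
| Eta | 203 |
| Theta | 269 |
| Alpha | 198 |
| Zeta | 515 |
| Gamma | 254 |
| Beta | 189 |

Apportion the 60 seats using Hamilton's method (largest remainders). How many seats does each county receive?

Delta=8, Eta=7, Theta=9, Alpha=6, Zeta=16, Gamma=8, Beta=6

Standard divisor: 1879 ÷ 60 ≈ 31.317.
Standard quotas: Delta 8.015, Eta 6.482, Theta 8.590, Alpha 6.323, Zeta 16.445, Gamma 8.111, Beta 6.035.
Lower quotas: Delta 8, Eta 6, Theta 8, Alpha 6, Zeta 16, Gamma 8, Beta 6 (sum 58, leaving 2 seats).
Remainders in descending order: Theta 0.590, Eta 0.482, Zeta 0.445, Alpha 0.323, Gamma 0.111, Beta 0.035, Delta 0.015.
The surplus seats go to Theta, Eta.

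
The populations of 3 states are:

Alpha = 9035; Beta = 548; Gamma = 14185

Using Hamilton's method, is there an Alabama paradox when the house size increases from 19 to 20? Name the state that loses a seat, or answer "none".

Beta

At 19 seats: Alpha 7, Beta 1, Gamma 11.
At 20 seats: Alpha 8, Beta 0, Gamma 12.
Beta drops from 1 to 0.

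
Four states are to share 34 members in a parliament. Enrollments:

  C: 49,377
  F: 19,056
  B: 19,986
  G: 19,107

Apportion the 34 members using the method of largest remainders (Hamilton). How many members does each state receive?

C=16, F=6, B=6, G=6

The standard divisor is 107526/34 ≈ 3162.529.
Standard quotas: C 15.6131, F 6.0256, B 6.3196, G 6.0417.
Lower quotas: C 15, F 6, B 6, G 6 (sum 33, leaving 1 seat).
Remainders in descending order: C 0.6131, B 0.3196, G 0.0417, F 0.0256.
Largest remainder: C receives the extra seat.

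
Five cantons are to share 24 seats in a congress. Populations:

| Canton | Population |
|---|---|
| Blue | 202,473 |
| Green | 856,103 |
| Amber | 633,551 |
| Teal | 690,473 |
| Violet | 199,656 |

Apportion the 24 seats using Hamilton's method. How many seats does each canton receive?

Standard divisor: 2582256 ÷ 24 = 107594.
Standard quotas: Blue 1.8818, Green 7.9568, Amber 5.8883, Teal 6.4174, Violet 1.8556.
Lower quotas: Blue 1, Green 7, Amber 5, Teal 6, Violet 1 (sum 20, leaving 4 seats).
Remainders in descending order: Green 0.9568, Amber 0.8883, Blue 0.8818, Violet 0.8556, Teal 0.4174.
The surplus seats go to Green, Amber, Blue, Violet.

Blue 2; Green 8; Amber 6; Teal 6; Violet 2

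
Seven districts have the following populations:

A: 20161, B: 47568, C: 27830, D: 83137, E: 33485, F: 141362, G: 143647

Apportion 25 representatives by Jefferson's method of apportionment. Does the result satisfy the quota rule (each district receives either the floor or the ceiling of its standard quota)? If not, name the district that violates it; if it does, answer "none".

Standard quotas: A 1.014, B 2.392, C 1.399, D 4.180, E 1.684, F 7.108, G 7.223.
Jefferson allocation: A 1, B 2, C 1, D 4, E 1, F 8, G 8.
Every allocation lies between the lower and upper quota.

none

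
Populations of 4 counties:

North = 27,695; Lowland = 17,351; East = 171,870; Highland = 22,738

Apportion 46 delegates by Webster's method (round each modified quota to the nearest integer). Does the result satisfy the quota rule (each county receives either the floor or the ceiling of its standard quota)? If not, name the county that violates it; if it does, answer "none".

East

Standard quotas: North 5.316, Lowland 3.330, East 32.989, Highland 4.364.
Webster allocation: North 5, Lowland 3, East 34, Highland 4.
East has quota 32.989 (lower 32, upper 33) but receives 34 — outside the quota interval.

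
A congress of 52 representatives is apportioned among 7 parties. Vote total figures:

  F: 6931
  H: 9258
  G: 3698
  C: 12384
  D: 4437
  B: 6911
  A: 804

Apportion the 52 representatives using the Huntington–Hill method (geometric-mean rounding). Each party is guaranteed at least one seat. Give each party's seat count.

With divisor 841: modified quotas F 8.241, H 11.008, G 4.397, C 14.725, D 5.276, B 8.218, A 0.956.
Geometric-mean thresholds: F √(8·9)=8.485, H √(11·12)=11.489, G √(4·5)=4.472, C √(14·15)=14.491, D √(5·6)=5.477, B √(8·9)=8.485, A (min 1).
Each quota rounded against its threshold gives F 8, H 11, G 4, C 15, D 5, B 8, A 1 (total 52).

F 8, H 11, G 4, C 15, D 5, B 8, A 1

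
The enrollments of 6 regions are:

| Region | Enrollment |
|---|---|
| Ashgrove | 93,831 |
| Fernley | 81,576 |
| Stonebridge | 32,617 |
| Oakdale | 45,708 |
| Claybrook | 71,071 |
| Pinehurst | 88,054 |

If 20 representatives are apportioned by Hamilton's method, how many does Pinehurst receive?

The standard divisor is 412857/20 ≈ 20642.85.
Standard quotas: Ashgrove 4.5454, Fernley 3.9518, Stonebridge 1.5801, Oakdale 2.2142, Claybrook 3.4429, Pinehurst 4.2656.
Lower quotas: Ashgrove 4, Fernley 3, Stonebridge 1, Oakdale 2, Claybrook 3, Pinehurst 4 (sum 17, leaving 3 seats).
Remainders in descending order: Fernley 0.9518, Stonebridge 0.5801, Ashgrove 0.5454, Claybrook 0.4429, Pinehurst 0.2656, Oakdale 0.2142.
The surplus seats go to Fernley, Stonebridge, Ashgrove.
Pinehurst receives 4.

4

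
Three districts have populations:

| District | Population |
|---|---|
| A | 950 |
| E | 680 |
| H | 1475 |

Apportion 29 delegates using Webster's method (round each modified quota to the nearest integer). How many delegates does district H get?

14

Standard divisor 3105/29 ≈ 107.069; standard quotas: A 8.873, E 6.351, H 13.776.
Rounding to the nearest integer gives A 9, E 6, H 14 — total 29, matching the house size, so no adjustment is needed.
H receives 14.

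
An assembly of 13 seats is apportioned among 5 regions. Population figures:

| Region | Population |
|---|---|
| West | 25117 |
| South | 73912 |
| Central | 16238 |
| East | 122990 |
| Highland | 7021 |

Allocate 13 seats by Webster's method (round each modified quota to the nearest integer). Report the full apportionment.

Standard divisor 245278/13 ≈ 18867.538; standard quotas: West 1.331, South 3.917, Central 0.861, East 6.519, Highland 0.372.
Rounding to the nearest integer gives West 1, South 4, Central 1, East 7, Highland 0 — total 13, matching the house size, so no adjustment is needed.

West: 1, South: 4, Central: 1, East: 7, Highland: 0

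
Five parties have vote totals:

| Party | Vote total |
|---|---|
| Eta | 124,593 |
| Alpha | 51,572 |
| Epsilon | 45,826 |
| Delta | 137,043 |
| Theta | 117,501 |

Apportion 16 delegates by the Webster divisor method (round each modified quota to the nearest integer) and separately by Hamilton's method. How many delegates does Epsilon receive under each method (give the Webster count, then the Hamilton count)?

2 and 1

Webster: Eta 4, Alpha 2, Epsilon 2, Delta 4, Theta 4.
Hamilton: Eta 4, Alpha 2, Epsilon 1, Delta 5, Theta 4.
Epsilon gets 2 under Webster and 1 under Hamilton.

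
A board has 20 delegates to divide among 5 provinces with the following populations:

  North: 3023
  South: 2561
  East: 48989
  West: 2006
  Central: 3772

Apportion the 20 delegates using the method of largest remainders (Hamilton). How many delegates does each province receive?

Total 60351; standard divisor 60351/20 ≈ 3017.55.
Standard quotas: North 1.0018, South 0.8487, East 16.2347, West 0.6648, Central 1.2500.
Lower quotas: North 1, South 0, East 16, West 0, Central 1 (sum 18, leaving 2 seats).
Remainders in descending order: South 0.8487, West 0.6648, Central 0.2500, East 0.2347, North 0.0018.
Largest remainders: South, West receive the extra seats.

North 1, South 1, East 16, West 1, Central 1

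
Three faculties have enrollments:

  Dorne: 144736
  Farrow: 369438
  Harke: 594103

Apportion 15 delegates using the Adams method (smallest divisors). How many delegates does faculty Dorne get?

Standard divisor 1108277/15 ≈ 73885.133; standard quotas: Dorne 1.959, Farrow 5.000, Harke 8.041.
Rounding up gives 2, 6, 9 = 17 seats, so the divisor must be adjusted.
With modified divisor 79600: modified quotas Dorne 1.818, Farrow 4.641, Harke 7.464.
Rounding up: Dorne 2, Farrow 5, Harke 8 (total 15).
Dorne receives 2.

2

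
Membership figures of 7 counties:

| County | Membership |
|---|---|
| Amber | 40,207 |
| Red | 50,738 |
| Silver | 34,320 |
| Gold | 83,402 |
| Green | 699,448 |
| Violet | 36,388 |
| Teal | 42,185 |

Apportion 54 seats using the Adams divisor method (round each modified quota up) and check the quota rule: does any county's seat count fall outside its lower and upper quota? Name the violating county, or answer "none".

Green

Standard quotas: Amber 2.200, Red 2.777, Silver 1.878, Gold 4.564, Green 38.280, Violet 1.991, Teal 2.309.
Adams allocation: Amber 3, Red 3, Silver 2, Gold 5, Green 36, Violet 2, Teal 3.
Green has quota 38.280 (lower 38, upper 39) but receives 36 — outside the quota interval.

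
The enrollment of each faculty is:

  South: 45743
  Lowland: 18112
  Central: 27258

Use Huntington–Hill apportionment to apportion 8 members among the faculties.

South 4, Lowland 2, Central 2

With divisor 11968: modified quotas South 3.822, Lowland 1.513, Central 2.278.
Geometric-mean thresholds: South √(3·4)=3.464, Lowland √(1·2)=1.414, Central √(2·3)=2.449.
Each quota rounded against its threshold gives South 4, Lowland 2, Central 2 (total 8).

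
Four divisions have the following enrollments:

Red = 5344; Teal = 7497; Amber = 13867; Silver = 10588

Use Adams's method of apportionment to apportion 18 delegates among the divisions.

Standard divisor 37296/18 ≈ 2072; standard quotas: Red 2.579, Teal 3.618, Amber 6.693, Silver 5.110.
Rounding up gives 3, 4, 7, 6 = 20 seats, so the divisor must be adjusted.
With modified divisor 2400: modified quotas Red 2.227, Teal 3.124, Amber 5.778, Silver 4.412.
Rounding up: Red 3, Teal 4, Amber 6, Silver 5 (total 18).

Red=3, Teal=4, Amber=6, Silver=5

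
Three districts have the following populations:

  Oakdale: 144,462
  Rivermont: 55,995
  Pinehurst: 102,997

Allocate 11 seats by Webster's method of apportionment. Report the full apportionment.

Oakdale 5, Rivermont 2, Pinehurst 4

Standard divisor 303454/11 ≈ 27586.727; standard quotas: Oakdale 5.237, Rivermont 2.030, Pinehurst 3.734.
Rounding to the nearest integer gives Oakdale 5, Rivermont 2, Pinehurst 4 — total 11, matching the house size, so no adjustment is needed.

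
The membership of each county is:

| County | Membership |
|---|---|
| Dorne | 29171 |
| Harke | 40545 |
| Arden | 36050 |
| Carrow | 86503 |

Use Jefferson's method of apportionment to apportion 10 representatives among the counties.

Dorne 1, Harke 2, Arden 2, Carrow 5

Standard divisor 192269/10 ≈ 19226.9; standard quotas: Dorne 1.517, Harke 2.109, Arden 1.875, Carrow 4.499.
Rounding down gives 1, 2, 1, 4 = 8 seats, so the divisor must be adjusted.
With modified divisor 15900: modified quotas Dorne 1.835, Harke 2.550, Arden 2.267, Carrow 5.440.
Rounding down: Dorne 1, Harke 2, Arden 2, Carrow 5 (total 10).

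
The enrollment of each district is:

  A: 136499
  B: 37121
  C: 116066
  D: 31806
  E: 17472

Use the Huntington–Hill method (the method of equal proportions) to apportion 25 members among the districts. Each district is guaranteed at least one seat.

A: 10, B: 3, C: 9, D: 2, E: 1

With divisor 13347: modified quotas A 10.227, B 2.781, C 8.696, D 2.383, E 1.309.
Geometric-mean thresholds: A √(10·11)=10.488, B √(2·3)=2.449, C √(8·9)=8.485, D √(2·3)=2.449, E √(1·2)=1.414.
Each quota rounded against its threshold gives A 10, B 3, C 9, D 2, E 1 (total 25).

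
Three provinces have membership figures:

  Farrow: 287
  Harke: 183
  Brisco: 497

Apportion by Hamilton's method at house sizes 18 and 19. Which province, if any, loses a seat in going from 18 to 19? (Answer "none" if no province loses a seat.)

Harke

At 18 seats: Farrow 5, Harke 4, Brisco 9.
At 19 seats: Farrow 6, Harke 3, Brisco 10.
Harke drops from 4 to 3.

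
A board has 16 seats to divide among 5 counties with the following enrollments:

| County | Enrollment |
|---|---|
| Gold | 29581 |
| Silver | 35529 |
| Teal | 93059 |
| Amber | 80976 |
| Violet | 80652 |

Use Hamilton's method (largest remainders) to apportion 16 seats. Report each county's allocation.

Standard divisor: 319797 ÷ 16 ≈ 19987.312.
Standard quotas: Gold 1.4800, Silver 1.7776, Teal 4.6559, Amber 4.0514, Violet 4.0352.
Lower quotas: Gold 1, Silver 1, Teal 4, Amber 4, Violet 4 (sum 14, leaving 2 seats).
Remainders in descending order: Silver 0.7776, Teal 0.6559, Gold 0.4800, Amber 0.0514, Violet 0.0352.
Largest remainders: Silver, Teal receive the extra seats.

Gold 1, Silver 2, Teal 5, Amber 4, Violet 4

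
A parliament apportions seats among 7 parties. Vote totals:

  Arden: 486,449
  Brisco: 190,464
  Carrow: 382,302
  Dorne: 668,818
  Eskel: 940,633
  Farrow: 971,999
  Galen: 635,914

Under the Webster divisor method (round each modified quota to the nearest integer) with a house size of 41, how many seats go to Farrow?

9

Standard divisor 4276579/41 ≈ 104306.805; standard quotas: Arden 4.664, Brisco 1.826, Carrow 3.665, Dorne 6.412, Eskel 9.018, Farrow 9.319, Galen 6.097.
Rounding to the nearest integer gives Arden 5, Brisco 2, Carrow 4, Dorne 6, Eskel 9, Farrow 9, Galen 6 — total 41, matching the house size, so no adjustment is needed.
Farrow receives 9.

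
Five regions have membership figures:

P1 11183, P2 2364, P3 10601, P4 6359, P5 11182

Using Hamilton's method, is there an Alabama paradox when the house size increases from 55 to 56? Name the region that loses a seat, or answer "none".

none

At 55 seats: P1 15, P2 3, P3 14, P4 8, P5 15.
At 56 seats: P1 15, P2 3, P3 14, P4 9, P5 15.
No region's allocation decreased.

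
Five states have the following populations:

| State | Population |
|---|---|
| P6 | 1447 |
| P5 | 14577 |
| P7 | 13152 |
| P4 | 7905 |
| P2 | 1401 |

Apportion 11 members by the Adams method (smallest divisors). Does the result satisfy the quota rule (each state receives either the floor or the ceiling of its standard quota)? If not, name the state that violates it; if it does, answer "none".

none

Standard quotas: P6 0.414, P5 4.167, P7 3.759, P4 2.260, P2 0.400.
Adams allocation: P6 1, P5 4, P7 3, P4 2, P2 1.
Every allocation lies between the lower and upper quota.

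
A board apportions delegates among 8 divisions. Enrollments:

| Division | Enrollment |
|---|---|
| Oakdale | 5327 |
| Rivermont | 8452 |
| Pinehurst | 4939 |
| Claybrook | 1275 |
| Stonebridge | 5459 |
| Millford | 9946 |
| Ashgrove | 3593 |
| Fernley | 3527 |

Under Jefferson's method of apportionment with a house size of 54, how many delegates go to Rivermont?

Standard divisor 42518/54 ≈ 787.37; standard quotas: Oakdale 6.766, Rivermont 10.734, Pinehurst 6.273, Claybrook 1.619, Stonebridge 6.933, Millford 12.632, Ashgrove 4.563, Fernley 4.479.
Rounding down gives 6, 10, 6, 1, 6, 12, 4, 4 = 49 seats, so the divisor must be adjusted.
With modified divisor 715: modified quotas Oakdale 7.450, Rivermont 11.821, Pinehurst 6.908, Claybrook 1.783, Stonebridge 7.635, Millford 13.910, Ashgrove 5.025, Fernley 4.933.
Rounding down: Oakdale 7, Rivermont 11, Pinehurst 6, Claybrook 1, Stonebridge 7, Millford 13, Ashgrove 5, Fernley 4 (total 54).
Rivermont receives 11.

11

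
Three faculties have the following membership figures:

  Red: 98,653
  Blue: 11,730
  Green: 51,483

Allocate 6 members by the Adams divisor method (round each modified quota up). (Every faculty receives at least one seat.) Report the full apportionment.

Red=3; Blue=1; Green=2

Standard divisor 161866/6 ≈ 26977.667; standard quotas: Red 3.657, Blue 0.435, Green 1.908.
Rounding up gives 4, 1, 2 = 7 seats, so the divisor must be adjusted.
With modified divisor 41100: modified quotas Red 2.400, Blue 0.285, Green 1.253.
Rounding up: Red 3, Blue 1, Green 2 (total 6).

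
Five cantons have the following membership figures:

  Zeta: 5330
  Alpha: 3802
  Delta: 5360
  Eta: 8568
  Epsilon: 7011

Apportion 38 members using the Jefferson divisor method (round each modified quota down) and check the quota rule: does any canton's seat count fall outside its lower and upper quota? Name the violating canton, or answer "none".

Standard quotas: Zeta 6.735, Alpha 4.804, Delta 6.773, Eta 10.827, Epsilon 8.860.
Jefferson allocation: Zeta 7, Alpha 4, Delta 7, Eta 11, Epsilon 9.
Every allocation lies between the lower and upper quota.

none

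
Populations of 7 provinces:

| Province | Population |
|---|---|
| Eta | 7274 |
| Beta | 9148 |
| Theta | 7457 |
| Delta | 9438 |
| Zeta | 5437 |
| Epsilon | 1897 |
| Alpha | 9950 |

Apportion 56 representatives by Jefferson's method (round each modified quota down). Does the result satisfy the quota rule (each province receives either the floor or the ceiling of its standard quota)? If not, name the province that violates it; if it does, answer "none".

none

Standard quotas: Eta 8.050, Beta 10.124, Theta 8.253, Delta 10.445, Zeta 6.017, Epsilon 2.099, Alpha 11.012.
Jefferson allocation: Eta 8, Beta 10, Theta 8, Delta 11, Zeta 6, Epsilon 2, Alpha 11.
Every allocation lies between the lower and upper quota.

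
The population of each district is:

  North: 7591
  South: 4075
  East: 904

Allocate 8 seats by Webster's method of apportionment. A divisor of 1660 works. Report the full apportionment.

North 5; South 2; East 1

With modified divisor 1660: modified quotas North 4.573, South 2.455, East 0.545.
Rounding to the nearest integer: North 5, South 2, East 1 (total 8).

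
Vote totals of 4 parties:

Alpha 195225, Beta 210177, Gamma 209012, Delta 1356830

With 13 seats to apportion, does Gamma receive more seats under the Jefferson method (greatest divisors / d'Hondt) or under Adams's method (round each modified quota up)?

Jefferson: Alpha 1, Beta 1, Gamma 1, Delta 10.
Adams: Alpha 2, Beta 2, Gamma 2, Delta 7.
Gamma gets 1 under Jefferson and 2 under Adams.

Adams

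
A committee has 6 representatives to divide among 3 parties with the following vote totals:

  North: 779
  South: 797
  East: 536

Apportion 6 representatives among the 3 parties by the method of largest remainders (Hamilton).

Total 2112; standard divisor 2112/6 = 352.
Standard quotas: North 2.213, South 2.264, East 1.523.
Lower quotas: North 2, South 2, East 1 (sum 5, leaving 1 seat).
Remainders in descending order: East 0.523, South 0.264, North 0.213.
The surplus seat goes to East.

North 2; South 2; East 2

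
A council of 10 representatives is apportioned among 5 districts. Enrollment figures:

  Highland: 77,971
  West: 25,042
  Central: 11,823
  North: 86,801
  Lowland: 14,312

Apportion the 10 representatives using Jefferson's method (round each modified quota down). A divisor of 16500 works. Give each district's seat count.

With modified divisor 16500: modified quotas Highland 4.726, West 1.518, Central 0.717, North 5.261, Lowland 0.867.
Rounding down: Highland 4, West 1, Central 0, North 5, Lowland 0 (total 10).

Highland=4; West=1; Central=0; North=5; Lowland=0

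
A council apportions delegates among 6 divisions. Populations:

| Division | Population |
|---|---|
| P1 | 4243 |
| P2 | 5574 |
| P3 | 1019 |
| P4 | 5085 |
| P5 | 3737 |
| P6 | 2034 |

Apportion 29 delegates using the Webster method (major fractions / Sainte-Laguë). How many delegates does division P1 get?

Standard divisor 21692/29 ≈ 748; standard quotas: P1 5.672, P2 7.452, P3 1.362, P4 6.798, P5 4.996, P6 2.719.
Rounding to the nearest integer gives P1 6, P2 7, P3 1, P4 7, P5 5, P6 3 — total 29, matching the house size, so no adjustment is needed.
P1 receives 6.

6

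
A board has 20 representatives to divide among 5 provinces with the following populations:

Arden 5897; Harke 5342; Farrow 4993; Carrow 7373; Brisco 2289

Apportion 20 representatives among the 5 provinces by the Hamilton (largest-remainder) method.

Arden: 4, Harke: 4, Farrow: 4, Carrow: 6, Brisco: 2

The standard divisor is 25894/20 ≈ 1294.7.
Standard quotas: Arden 4.5547, Harke 4.1261, Farrow 3.8565, Carrow 5.6948, Brisco 1.7680.
Lower quotas: Arden 4, Harke 4, Farrow 3, Carrow 5, Brisco 1 (sum 17, leaving 3 seats).
Remainders in descending order: Farrow 0.8565, Brisco 0.7680, Carrow 0.6948, Arden 0.5547, Harke 0.1261.
Largest remainders: Farrow, Brisco, Carrow receive the extra seats.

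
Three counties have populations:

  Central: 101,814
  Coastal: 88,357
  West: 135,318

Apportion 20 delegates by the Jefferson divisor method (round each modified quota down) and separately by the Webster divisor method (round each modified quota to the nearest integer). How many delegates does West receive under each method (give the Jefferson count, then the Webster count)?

Jefferson: Central 6, Coastal 5, West 9.
Webster: Central 6, Coastal 6, West 8.
West gets 9 under Jefferson and 8 under Webster.

9 and 8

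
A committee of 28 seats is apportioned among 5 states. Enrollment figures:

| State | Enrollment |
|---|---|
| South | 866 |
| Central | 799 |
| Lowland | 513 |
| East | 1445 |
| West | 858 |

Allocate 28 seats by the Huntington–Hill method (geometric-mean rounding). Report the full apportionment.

With divisor 157: modified quotas South 5.516, Central 5.089, Lowland 3.268, East 9.204, West 5.465.
Geometric-mean thresholds: South √(5·6)=5.477, Central √(5·6)=5.477, Lowland √(3·4)=3.464, East √(9·10)=9.487, West √(5·6)=5.477.
Each quota rounded against its threshold gives South 6, Central 5, Lowland 3, East 9, West 5 (total 28).

South: 6, Central: 5, Lowland: 3, East: 9, West: 5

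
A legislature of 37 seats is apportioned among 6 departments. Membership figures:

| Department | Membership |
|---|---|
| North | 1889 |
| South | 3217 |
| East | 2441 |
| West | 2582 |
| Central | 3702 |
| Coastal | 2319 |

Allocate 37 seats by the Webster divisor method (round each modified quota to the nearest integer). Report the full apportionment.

Standard divisor 16150/37 ≈ 436.486; standard quotas: North 4.328, South 7.370, East 5.592, West 5.915, Central 8.481, Coastal 5.313.
Rounding to the nearest integer gives 4, 7, 6, 6, 8, 5 = 36 seats, so the divisor must be adjusted.
With modified divisor 432: modified quotas North 4.373, South 7.447, East 5.650, West 5.977, Central 8.569, Coastal 5.368.
Rounding to the nearest integer: North 4, South 7, East 6, West 6, Central 9, Coastal 5 (total 37).

North 4, South 7, East 6, West 6, Central 9, Coastal 5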